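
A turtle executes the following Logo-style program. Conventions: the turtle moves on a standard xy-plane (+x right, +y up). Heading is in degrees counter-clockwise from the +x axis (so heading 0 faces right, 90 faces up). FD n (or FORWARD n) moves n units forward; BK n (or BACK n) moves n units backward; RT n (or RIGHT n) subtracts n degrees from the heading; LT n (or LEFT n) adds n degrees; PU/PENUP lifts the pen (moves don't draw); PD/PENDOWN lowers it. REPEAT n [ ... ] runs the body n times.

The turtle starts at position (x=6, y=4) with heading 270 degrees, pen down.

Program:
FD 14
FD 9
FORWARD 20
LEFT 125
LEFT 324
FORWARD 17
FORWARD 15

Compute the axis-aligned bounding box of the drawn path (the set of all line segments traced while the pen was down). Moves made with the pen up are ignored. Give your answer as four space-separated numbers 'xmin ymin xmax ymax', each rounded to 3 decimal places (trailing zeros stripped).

Answer: 6 -39.558 37.995 4

Derivation:
Executing turtle program step by step:
Start: pos=(6,4), heading=270, pen down
FD 14: (6,4) -> (6,-10) [heading=270, draw]
FD 9: (6,-10) -> (6,-19) [heading=270, draw]
FD 20: (6,-19) -> (6,-39) [heading=270, draw]
LT 125: heading 270 -> 35
LT 324: heading 35 -> 359
FD 17: (6,-39) -> (22.997,-39.297) [heading=359, draw]
FD 15: (22.997,-39.297) -> (37.995,-39.558) [heading=359, draw]
Final: pos=(37.995,-39.558), heading=359, 5 segment(s) drawn

Segment endpoints: x in {6, 6, 6, 6, 22.997, 37.995}, y in {-39.558, -39.297, -39, -19, -10, 4}
xmin=6, ymin=-39.558, xmax=37.995, ymax=4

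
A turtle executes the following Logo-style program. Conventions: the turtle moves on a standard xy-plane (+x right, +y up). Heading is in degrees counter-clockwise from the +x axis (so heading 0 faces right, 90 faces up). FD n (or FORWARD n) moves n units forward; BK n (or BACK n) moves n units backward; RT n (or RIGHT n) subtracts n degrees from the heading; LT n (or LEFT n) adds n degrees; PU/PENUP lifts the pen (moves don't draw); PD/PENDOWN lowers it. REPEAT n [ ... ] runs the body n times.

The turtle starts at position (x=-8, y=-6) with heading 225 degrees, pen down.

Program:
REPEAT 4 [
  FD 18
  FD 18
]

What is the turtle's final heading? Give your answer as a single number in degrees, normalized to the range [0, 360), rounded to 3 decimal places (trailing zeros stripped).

Executing turtle program step by step:
Start: pos=(-8,-6), heading=225, pen down
REPEAT 4 [
  -- iteration 1/4 --
  FD 18: (-8,-6) -> (-20.728,-18.728) [heading=225, draw]
  FD 18: (-20.728,-18.728) -> (-33.456,-31.456) [heading=225, draw]
  -- iteration 2/4 --
  FD 18: (-33.456,-31.456) -> (-46.184,-44.184) [heading=225, draw]
  FD 18: (-46.184,-44.184) -> (-58.912,-56.912) [heading=225, draw]
  -- iteration 3/4 --
  FD 18: (-58.912,-56.912) -> (-71.64,-69.64) [heading=225, draw]
  FD 18: (-71.64,-69.64) -> (-84.368,-82.368) [heading=225, draw]
  -- iteration 4/4 --
  FD 18: (-84.368,-82.368) -> (-97.095,-95.095) [heading=225, draw]
  FD 18: (-97.095,-95.095) -> (-109.823,-107.823) [heading=225, draw]
]
Final: pos=(-109.823,-107.823), heading=225, 8 segment(s) drawn

Answer: 225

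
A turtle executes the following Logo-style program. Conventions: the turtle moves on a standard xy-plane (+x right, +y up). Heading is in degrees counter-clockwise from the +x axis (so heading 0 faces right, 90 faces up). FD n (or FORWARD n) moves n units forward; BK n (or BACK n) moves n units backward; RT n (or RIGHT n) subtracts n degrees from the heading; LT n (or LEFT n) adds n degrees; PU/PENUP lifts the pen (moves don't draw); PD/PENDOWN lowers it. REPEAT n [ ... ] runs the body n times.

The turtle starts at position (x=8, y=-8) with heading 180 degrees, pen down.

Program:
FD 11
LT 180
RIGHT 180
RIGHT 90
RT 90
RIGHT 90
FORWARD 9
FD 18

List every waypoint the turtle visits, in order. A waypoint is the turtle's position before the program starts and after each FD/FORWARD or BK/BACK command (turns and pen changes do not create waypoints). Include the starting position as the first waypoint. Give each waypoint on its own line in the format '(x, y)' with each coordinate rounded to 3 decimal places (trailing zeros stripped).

Answer: (8, -8)
(-3, -8)
(-3, -17)
(-3, -35)

Derivation:
Executing turtle program step by step:
Start: pos=(8,-8), heading=180, pen down
FD 11: (8,-8) -> (-3,-8) [heading=180, draw]
LT 180: heading 180 -> 0
RT 180: heading 0 -> 180
RT 90: heading 180 -> 90
RT 90: heading 90 -> 0
RT 90: heading 0 -> 270
FD 9: (-3,-8) -> (-3,-17) [heading=270, draw]
FD 18: (-3,-17) -> (-3,-35) [heading=270, draw]
Final: pos=(-3,-35), heading=270, 3 segment(s) drawn
Waypoints (4 total):
(8, -8)
(-3, -8)
(-3, -17)
(-3, -35)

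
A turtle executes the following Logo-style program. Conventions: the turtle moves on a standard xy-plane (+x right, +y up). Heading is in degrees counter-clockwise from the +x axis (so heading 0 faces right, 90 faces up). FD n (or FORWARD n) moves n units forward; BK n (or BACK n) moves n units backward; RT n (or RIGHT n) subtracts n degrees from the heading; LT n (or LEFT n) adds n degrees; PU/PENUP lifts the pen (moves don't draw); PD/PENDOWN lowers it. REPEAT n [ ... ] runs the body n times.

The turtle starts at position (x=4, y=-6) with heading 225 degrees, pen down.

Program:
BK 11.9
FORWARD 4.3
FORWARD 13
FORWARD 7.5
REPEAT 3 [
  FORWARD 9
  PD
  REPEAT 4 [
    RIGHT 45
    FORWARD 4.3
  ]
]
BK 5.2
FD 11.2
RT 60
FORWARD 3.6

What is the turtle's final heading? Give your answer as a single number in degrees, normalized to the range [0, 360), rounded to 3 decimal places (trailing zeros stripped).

Executing turtle program step by step:
Start: pos=(4,-6), heading=225, pen down
BK 11.9: (4,-6) -> (12.415,2.415) [heading=225, draw]
FD 4.3: (12.415,2.415) -> (9.374,-0.626) [heading=225, draw]
FD 13: (9.374,-0.626) -> (0.182,-9.818) [heading=225, draw]
FD 7.5: (0.182,-9.818) -> (-5.122,-15.122) [heading=225, draw]
REPEAT 3 [
  -- iteration 1/3 --
  FD 9: (-5.122,-15.122) -> (-11.486,-21.486) [heading=225, draw]
  PD: pen down
  REPEAT 4 [
    -- iteration 1/4 --
    RT 45: heading 225 -> 180
    FD 4.3: (-11.486,-21.486) -> (-15.786,-21.486) [heading=180, draw]
    -- iteration 2/4 --
    RT 45: heading 180 -> 135
    FD 4.3: (-15.786,-21.486) -> (-18.826,-18.445) [heading=135, draw]
    -- iteration 3/4 --
    RT 45: heading 135 -> 90
    FD 4.3: (-18.826,-18.445) -> (-18.826,-14.145) [heading=90, draw]
    -- iteration 4/4 --
    RT 45: heading 90 -> 45
    FD 4.3: (-18.826,-14.145) -> (-15.786,-11.105) [heading=45, draw]
  ]
  -- iteration 2/3 --
  FD 9: (-15.786,-11.105) -> (-9.422,-4.741) [heading=45, draw]
  PD: pen down
  REPEAT 4 [
    -- iteration 1/4 --
    RT 45: heading 45 -> 0
    FD 4.3: (-9.422,-4.741) -> (-5.122,-4.741) [heading=0, draw]
    -- iteration 2/4 --
    RT 45: heading 0 -> 315
    FD 4.3: (-5.122,-4.741) -> (-2.081,-7.781) [heading=315, draw]
    -- iteration 3/4 --
    RT 45: heading 315 -> 270
    FD 4.3: (-2.081,-7.781) -> (-2.081,-12.081) [heading=270, draw]
    -- iteration 4/4 --
    RT 45: heading 270 -> 225
    FD 4.3: (-2.081,-12.081) -> (-5.122,-15.122) [heading=225, draw]
  ]
  -- iteration 3/3 --
  FD 9: (-5.122,-15.122) -> (-11.486,-21.486) [heading=225, draw]
  PD: pen down
  REPEAT 4 [
    -- iteration 1/4 --
    RT 45: heading 225 -> 180
    FD 4.3: (-11.486,-21.486) -> (-15.786,-21.486) [heading=180, draw]
    -- iteration 2/4 --
    RT 45: heading 180 -> 135
    FD 4.3: (-15.786,-21.486) -> (-18.826,-18.445) [heading=135, draw]
    -- iteration 3/4 --
    RT 45: heading 135 -> 90
    FD 4.3: (-18.826,-18.445) -> (-18.826,-14.145) [heading=90, draw]
    -- iteration 4/4 --
    RT 45: heading 90 -> 45
    FD 4.3: (-18.826,-14.145) -> (-15.786,-11.105) [heading=45, draw]
  ]
]
BK 5.2: (-15.786,-11.105) -> (-19.463,-14.781) [heading=45, draw]
FD 11.2: (-19.463,-14.781) -> (-11.543,-6.862) [heading=45, draw]
RT 60: heading 45 -> 345
FD 3.6: (-11.543,-6.862) -> (-8.066,-7.794) [heading=345, draw]
Final: pos=(-8.066,-7.794), heading=345, 22 segment(s) drawn

Answer: 345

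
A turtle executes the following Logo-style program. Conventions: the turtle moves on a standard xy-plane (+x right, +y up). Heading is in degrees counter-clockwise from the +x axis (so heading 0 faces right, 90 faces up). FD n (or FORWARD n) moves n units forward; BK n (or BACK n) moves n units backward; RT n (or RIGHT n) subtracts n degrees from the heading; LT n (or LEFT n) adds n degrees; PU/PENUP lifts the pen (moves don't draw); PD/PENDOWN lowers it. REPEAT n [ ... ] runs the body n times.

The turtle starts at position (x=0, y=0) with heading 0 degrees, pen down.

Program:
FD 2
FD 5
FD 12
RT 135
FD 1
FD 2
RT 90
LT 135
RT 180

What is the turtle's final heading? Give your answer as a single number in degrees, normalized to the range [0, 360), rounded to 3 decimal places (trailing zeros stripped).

Executing turtle program step by step:
Start: pos=(0,0), heading=0, pen down
FD 2: (0,0) -> (2,0) [heading=0, draw]
FD 5: (2,0) -> (7,0) [heading=0, draw]
FD 12: (7,0) -> (19,0) [heading=0, draw]
RT 135: heading 0 -> 225
FD 1: (19,0) -> (18.293,-0.707) [heading=225, draw]
FD 2: (18.293,-0.707) -> (16.879,-2.121) [heading=225, draw]
RT 90: heading 225 -> 135
LT 135: heading 135 -> 270
RT 180: heading 270 -> 90
Final: pos=(16.879,-2.121), heading=90, 5 segment(s) drawn

Answer: 90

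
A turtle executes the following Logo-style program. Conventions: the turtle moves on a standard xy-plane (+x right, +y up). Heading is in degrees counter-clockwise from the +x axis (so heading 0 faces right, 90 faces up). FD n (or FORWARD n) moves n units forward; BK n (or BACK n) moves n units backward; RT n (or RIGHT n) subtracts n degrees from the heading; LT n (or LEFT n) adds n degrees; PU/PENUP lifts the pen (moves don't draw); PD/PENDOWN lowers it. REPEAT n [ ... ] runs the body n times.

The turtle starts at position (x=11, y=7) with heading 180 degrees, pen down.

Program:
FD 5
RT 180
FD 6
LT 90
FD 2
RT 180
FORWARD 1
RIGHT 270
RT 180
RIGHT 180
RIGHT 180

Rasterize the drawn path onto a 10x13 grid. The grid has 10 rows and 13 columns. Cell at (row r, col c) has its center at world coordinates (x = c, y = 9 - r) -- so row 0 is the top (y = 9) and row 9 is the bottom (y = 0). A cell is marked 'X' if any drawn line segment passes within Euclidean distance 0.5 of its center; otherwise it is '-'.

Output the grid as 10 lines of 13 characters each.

Answer: ------------X
------------X
------XXXXXXX
-------------
-------------
-------------
-------------
-------------
-------------
-------------

Derivation:
Segment 0: (11,7) -> (6,7)
Segment 1: (6,7) -> (12,7)
Segment 2: (12,7) -> (12,9)
Segment 3: (12,9) -> (12,8)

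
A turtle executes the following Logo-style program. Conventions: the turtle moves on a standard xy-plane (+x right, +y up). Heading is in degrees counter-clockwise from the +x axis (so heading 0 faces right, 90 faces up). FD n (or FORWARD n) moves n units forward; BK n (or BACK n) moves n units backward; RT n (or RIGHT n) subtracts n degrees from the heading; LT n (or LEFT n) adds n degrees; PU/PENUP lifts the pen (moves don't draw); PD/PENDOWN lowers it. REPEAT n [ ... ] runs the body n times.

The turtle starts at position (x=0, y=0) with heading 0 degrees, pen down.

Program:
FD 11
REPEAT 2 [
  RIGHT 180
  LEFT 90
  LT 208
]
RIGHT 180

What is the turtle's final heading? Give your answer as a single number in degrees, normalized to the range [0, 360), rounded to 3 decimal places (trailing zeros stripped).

Executing turtle program step by step:
Start: pos=(0,0), heading=0, pen down
FD 11: (0,0) -> (11,0) [heading=0, draw]
REPEAT 2 [
  -- iteration 1/2 --
  RT 180: heading 0 -> 180
  LT 90: heading 180 -> 270
  LT 208: heading 270 -> 118
  -- iteration 2/2 --
  RT 180: heading 118 -> 298
  LT 90: heading 298 -> 28
  LT 208: heading 28 -> 236
]
RT 180: heading 236 -> 56
Final: pos=(11,0), heading=56, 1 segment(s) drawn

Answer: 56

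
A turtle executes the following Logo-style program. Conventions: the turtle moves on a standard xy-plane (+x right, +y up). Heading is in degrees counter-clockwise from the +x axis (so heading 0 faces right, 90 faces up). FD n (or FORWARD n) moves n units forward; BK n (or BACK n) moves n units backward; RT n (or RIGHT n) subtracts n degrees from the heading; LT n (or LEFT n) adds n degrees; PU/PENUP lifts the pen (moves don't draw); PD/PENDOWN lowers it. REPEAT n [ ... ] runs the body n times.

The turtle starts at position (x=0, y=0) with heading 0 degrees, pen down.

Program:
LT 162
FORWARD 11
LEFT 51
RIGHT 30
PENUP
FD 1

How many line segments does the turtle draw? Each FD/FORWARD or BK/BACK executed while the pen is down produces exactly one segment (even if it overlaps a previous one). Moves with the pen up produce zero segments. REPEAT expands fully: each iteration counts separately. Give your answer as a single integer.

Answer: 1

Derivation:
Executing turtle program step by step:
Start: pos=(0,0), heading=0, pen down
LT 162: heading 0 -> 162
FD 11: (0,0) -> (-10.462,3.399) [heading=162, draw]
LT 51: heading 162 -> 213
RT 30: heading 213 -> 183
PU: pen up
FD 1: (-10.462,3.399) -> (-11.46,3.347) [heading=183, move]
Final: pos=(-11.46,3.347), heading=183, 1 segment(s) drawn
Segments drawn: 1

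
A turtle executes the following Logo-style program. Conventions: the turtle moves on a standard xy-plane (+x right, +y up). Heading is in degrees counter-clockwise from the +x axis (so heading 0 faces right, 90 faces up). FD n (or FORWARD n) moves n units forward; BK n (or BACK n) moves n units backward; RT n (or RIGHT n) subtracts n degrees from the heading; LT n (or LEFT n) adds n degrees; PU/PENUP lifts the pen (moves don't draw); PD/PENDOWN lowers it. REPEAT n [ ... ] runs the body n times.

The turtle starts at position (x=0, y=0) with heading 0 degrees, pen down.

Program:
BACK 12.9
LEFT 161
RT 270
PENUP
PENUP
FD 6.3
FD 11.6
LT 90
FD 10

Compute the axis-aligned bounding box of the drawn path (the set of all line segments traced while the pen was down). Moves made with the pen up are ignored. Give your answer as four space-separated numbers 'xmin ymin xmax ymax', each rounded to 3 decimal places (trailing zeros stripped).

Answer: -12.9 0 0 0

Derivation:
Executing turtle program step by step:
Start: pos=(0,0), heading=0, pen down
BK 12.9: (0,0) -> (-12.9,0) [heading=0, draw]
LT 161: heading 0 -> 161
RT 270: heading 161 -> 251
PU: pen up
PU: pen up
FD 6.3: (-12.9,0) -> (-14.951,-5.957) [heading=251, move]
FD 11.6: (-14.951,-5.957) -> (-18.728,-16.925) [heading=251, move]
LT 90: heading 251 -> 341
FD 10: (-18.728,-16.925) -> (-9.272,-20.18) [heading=341, move]
Final: pos=(-9.272,-20.18), heading=341, 1 segment(s) drawn

Segment endpoints: x in {-12.9, 0}, y in {0}
xmin=-12.9, ymin=0, xmax=0, ymax=0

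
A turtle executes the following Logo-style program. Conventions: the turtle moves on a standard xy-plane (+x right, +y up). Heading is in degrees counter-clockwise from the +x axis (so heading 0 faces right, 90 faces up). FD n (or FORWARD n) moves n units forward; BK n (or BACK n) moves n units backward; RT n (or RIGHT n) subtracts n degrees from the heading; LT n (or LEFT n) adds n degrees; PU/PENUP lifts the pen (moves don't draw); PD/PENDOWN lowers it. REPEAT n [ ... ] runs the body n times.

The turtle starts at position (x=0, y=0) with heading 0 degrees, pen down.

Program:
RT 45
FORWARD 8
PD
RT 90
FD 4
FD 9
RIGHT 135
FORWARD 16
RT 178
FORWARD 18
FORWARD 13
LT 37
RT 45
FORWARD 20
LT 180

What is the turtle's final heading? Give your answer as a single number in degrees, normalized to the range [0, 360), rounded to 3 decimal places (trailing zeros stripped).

Executing turtle program step by step:
Start: pos=(0,0), heading=0, pen down
RT 45: heading 0 -> 315
FD 8: (0,0) -> (5.657,-5.657) [heading=315, draw]
PD: pen down
RT 90: heading 315 -> 225
FD 4: (5.657,-5.657) -> (2.828,-8.485) [heading=225, draw]
FD 9: (2.828,-8.485) -> (-3.536,-14.849) [heading=225, draw]
RT 135: heading 225 -> 90
FD 16: (-3.536,-14.849) -> (-3.536,1.151) [heading=90, draw]
RT 178: heading 90 -> 272
FD 18: (-3.536,1.151) -> (-2.907,-16.838) [heading=272, draw]
FD 13: (-2.907,-16.838) -> (-2.454,-29.83) [heading=272, draw]
LT 37: heading 272 -> 309
RT 45: heading 309 -> 264
FD 20: (-2.454,-29.83) -> (-4.544,-49.721) [heading=264, draw]
LT 180: heading 264 -> 84
Final: pos=(-4.544,-49.721), heading=84, 7 segment(s) drawn

Answer: 84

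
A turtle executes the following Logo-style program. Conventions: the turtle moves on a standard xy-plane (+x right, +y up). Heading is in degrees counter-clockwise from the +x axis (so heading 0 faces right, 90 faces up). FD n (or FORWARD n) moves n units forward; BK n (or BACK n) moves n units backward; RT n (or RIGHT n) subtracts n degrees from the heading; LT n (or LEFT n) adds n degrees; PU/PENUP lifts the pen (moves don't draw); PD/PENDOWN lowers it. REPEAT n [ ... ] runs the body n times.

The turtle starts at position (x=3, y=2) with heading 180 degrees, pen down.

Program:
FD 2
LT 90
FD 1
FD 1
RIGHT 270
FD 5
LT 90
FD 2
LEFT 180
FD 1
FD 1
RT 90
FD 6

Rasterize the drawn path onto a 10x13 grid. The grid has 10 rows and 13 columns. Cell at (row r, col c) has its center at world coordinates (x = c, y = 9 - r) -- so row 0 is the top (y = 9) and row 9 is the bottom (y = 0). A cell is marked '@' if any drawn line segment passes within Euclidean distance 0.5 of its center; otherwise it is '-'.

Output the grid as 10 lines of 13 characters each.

Answer: -------------
-------------
-------------
-------------
-------------
-------------
-------------
-@@@--@------
-@----@------
@@@@@@@------

Derivation:
Segment 0: (3,2) -> (1,2)
Segment 1: (1,2) -> (1,1)
Segment 2: (1,1) -> (1,0)
Segment 3: (1,0) -> (6,0)
Segment 4: (6,0) -> (6,2)
Segment 5: (6,2) -> (6,1)
Segment 6: (6,1) -> (6,0)
Segment 7: (6,0) -> (0,0)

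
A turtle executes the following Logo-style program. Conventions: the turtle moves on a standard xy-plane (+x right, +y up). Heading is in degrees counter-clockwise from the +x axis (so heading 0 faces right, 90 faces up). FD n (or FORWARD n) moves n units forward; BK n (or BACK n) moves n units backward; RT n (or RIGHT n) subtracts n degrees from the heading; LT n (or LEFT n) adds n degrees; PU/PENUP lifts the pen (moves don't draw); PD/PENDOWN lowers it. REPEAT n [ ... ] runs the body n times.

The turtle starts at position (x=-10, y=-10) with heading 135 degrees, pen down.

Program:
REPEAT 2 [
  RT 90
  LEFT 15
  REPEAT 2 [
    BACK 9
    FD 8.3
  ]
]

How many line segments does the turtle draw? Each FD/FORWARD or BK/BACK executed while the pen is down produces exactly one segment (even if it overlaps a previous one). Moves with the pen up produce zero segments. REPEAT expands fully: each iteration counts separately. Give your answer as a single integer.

Executing turtle program step by step:
Start: pos=(-10,-10), heading=135, pen down
REPEAT 2 [
  -- iteration 1/2 --
  RT 90: heading 135 -> 45
  LT 15: heading 45 -> 60
  REPEAT 2 [
    -- iteration 1/2 --
    BK 9: (-10,-10) -> (-14.5,-17.794) [heading=60, draw]
    FD 8.3: (-14.5,-17.794) -> (-10.35,-10.606) [heading=60, draw]
    -- iteration 2/2 --
    BK 9: (-10.35,-10.606) -> (-14.85,-18.4) [heading=60, draw]
    FD 8.3: (-14.85,-18.4) -> (-10.7,-11.212) [heading=60, draw]
  ]
  -- iteration 2/2 --
  RT 90: heading 60 -> 330
  LT 15: heading 330 -> 345
  REPEAT 2 [
    -- iteration 1/2 --
    BK 9: (-10.7,-11.212) -> (-19.393,-8.883) [heading=345, draw]
    FD 8.3: (-19.393,-8.883) -> (-11.376,-11.031) [heading=345, draw]
    -- iteration 2/2 --
    BK 9: (-11.376,-11.031) -> (-20.069,-8.702) [heading=345, draw]
    FD 8.3: (-20.069,-8.702) -> (-12.052,-10.85) [heading=345, draw]
  ]
]
Final: pos=(-12.052,-10.85), heading=345, 8 segment(s) drawn
Segments drawn: 8

Answer: 8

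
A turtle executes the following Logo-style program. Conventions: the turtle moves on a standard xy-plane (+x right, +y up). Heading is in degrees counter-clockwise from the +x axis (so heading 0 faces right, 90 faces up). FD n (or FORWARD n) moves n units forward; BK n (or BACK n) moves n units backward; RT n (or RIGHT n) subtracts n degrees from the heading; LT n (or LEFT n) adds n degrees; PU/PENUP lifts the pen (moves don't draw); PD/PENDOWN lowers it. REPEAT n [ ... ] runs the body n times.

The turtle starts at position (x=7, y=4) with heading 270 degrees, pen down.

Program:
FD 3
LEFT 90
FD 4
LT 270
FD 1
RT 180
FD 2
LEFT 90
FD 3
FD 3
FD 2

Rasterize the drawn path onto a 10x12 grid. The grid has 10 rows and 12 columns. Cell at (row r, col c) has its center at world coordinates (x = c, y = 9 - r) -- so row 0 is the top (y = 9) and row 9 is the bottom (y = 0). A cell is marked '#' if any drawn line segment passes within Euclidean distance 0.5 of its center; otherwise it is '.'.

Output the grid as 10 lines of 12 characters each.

Segment 0: (7,4) -> (7,1)
Segment 1: (7,1) -> (11,1)
Segment 2: (11,1) -> (11,-0)
Segment 3: (11,-0) -> (11,2)
Segment 4: (11,2) -> (8,2)
Segment 5: (8,2) -> (5,2)
Segment 6: (5,2) -> (3,2)

Answer: ............
............
............
............
............
.......#....
.......#....
...#########
.......#####
...........#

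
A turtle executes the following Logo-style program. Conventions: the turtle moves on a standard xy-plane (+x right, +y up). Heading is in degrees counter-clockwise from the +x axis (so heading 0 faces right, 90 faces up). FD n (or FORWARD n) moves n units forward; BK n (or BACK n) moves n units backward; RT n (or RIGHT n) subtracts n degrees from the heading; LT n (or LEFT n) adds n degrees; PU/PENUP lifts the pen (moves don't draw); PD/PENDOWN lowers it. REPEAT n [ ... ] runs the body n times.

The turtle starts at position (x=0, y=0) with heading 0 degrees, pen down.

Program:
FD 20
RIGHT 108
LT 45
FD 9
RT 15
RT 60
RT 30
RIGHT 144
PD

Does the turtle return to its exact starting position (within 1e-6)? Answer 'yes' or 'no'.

Executing turtle program step by step:
Start: pos=(0,0), heading=0, pen down
FD 20: (0,0) -> (20,0) [heading=0, draw]
RT 108: heading 0 -> 252
LT 45: heading 252 -> 297
FD 9: (20,0) -> (24.086,-8.019) [heading=297, draw]
RT 15: heading 297 -> 282
RT 60: heading 282 -> 222
RT 30: heading 222 -> 192
RT 144: heading 192 -> 48
PD: pen down
Final: pos=(24.086,-8.019), heading=48, 2 segment(s) drawn

Start position: (0, 0)
Final position: (24.086, -8.019)
Distance = 25.386; >= 1e-6 -> NOT closed

Answer: no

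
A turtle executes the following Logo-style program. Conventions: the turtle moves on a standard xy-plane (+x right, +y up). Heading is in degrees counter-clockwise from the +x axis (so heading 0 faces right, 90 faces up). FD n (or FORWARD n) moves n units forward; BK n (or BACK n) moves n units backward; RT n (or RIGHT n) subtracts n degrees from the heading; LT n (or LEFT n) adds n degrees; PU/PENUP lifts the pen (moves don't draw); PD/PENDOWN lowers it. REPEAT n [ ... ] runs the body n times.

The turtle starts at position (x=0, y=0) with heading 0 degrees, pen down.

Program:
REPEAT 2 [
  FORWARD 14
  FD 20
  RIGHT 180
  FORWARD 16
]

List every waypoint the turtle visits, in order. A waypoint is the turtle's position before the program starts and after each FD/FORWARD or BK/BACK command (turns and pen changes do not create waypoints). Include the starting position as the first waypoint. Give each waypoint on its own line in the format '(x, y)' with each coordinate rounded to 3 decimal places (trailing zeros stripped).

Executing turtle program step by step:
Start: pos=(0,0), heading=0, pen down
REPEAT 2 [
  -- iteration 1/2 --
  FD 14: (0,0) -> (14,0) [heading=0, draw]
  FD 20: (14,0) -> (34,0) [heading=0, draw]
  RT 180: heading 0 -> 180
  FD 16: (34,0) -> (18,0) [heading=180, draw]
  -- iteration 2/2 --
  FD 14: (18,0) -> (4,0) [heading=180, draw]
  FD 20: (4,0) -> (-16,0) [heading=180, draw]
  RT 180: heading 180 -> 0
  FD 16: (-16,0) -> (0,0) [heading=0, draw]
]
Final: pos=(0,0), heading=0, 6 segment(s) drawn
Waypoints (7 total):
(0, 0)
(14, 0)
(34, 0)
(18, 0)
(4, 0)
(-16, 0)
(0, 0)

Answer: (0, 0)
(14, 0)
(34, 0)
(18, 0)
(4, 0)
(-16, 0)
(0, 0)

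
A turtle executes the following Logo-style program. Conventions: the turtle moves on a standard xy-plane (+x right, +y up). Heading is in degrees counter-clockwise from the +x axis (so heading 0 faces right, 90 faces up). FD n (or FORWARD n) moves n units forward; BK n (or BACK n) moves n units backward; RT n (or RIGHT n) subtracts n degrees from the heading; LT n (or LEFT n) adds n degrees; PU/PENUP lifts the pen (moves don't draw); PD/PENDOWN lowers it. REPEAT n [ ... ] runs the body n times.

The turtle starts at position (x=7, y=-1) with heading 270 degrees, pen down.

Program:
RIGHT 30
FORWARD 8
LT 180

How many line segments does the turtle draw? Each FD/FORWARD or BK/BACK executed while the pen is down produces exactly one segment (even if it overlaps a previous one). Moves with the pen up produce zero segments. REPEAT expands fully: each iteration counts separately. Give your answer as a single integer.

Executing turtle program step by step:
Start: pos=(7,-1), heading=270, pen down
RT 30: heading 270 -> 240
FD 8: (7,-1) -> (3,-7.928) [heading=240, draw]
LT 180: heading 240 -> 60
Final: pos=(3,-7.928), heading=60, 1 segment(s) drawn
Segments drawn: 1

Answer: 1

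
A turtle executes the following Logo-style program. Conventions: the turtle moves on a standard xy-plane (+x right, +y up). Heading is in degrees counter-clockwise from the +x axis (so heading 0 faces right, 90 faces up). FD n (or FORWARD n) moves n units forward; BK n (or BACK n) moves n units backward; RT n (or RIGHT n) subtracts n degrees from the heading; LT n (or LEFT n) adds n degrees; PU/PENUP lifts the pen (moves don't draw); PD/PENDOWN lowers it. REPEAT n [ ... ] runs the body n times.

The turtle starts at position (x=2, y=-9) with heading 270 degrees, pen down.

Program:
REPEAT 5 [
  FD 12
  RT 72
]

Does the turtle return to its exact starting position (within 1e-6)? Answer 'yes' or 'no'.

Answer: yes

Derivation:
Executing turtle program step by step:
Start: pos=(2,-9), heading=270, pen down
REPEAT 5 [
  -- iteration 1/5 --
  FD 12: (2,-9) -> (2,-21) [heading=270, draw]
  RT 72: heading 270 -> 198
  -- iteration 2/5 --
  FD 12: (2,-21) -> (-9.413,-24.708) [heading=198, draw]
  RT 72: heading 198 -> 126
  -- iteration 3/5 --
  FD 12: (-9.413,-24.708) -> (-16.466,-15) [heading=126, draw]
  RT 72: heading 126 -> 54
  -- iteration 4/5 --
  FD 12: (-16.466,-15) -> (-9.413,-5.292) [heading=54, draw]
  RT 72: heading 54 -> 342
  -- iteration 5/5 --
  FD 12: (-9.413,-5.292) -> (2,-9) [heading=342, draw]
  RT 72: heading 342 -> 270
]
Final: pos=(2,-9), heading=270, 5 segment(s) drawn

Start position: (2, -9)
Final position: (2, -9)
Distance = 0; < 1e-6 -> CLOSED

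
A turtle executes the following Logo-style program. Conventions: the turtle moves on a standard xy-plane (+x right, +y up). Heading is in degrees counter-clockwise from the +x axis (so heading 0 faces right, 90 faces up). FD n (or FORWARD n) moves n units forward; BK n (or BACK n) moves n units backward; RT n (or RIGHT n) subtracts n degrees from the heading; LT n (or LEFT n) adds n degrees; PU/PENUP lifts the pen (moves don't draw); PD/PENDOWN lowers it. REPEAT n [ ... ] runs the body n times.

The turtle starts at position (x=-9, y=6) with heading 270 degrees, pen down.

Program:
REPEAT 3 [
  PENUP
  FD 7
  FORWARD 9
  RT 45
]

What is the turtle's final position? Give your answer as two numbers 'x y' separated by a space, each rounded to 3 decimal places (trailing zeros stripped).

Executing turtle program step by step:
Start: pos=(-9,6), heading=270, pen down
REPEAT 3 [
  -- iteration 1/3 --
  PU: pen up
  FD 7: (-9,6) -> (-9,-1) [heading=270, move]
  FD 9: (-9,-1) -> (-9,-10) [heading=270, move]
  RT 45: heading 270 -> 225
  -- iteration 2/3 --
  PU: pen up
  FD 7: (-9,-10) -> (-13.95,-14.95) [heading=225, move]
  FD 9: (-13.95,-14.95) -> (-20.314,-21.314) [heading=225, move]
  RT 45: heading 225 -> 180
  -- iteration 3/3 --
  PU: pen up
  FD 7: (-20.314,-21.314) -> (-27.314,-21.314) [heading=180, move]
  FD 9: (-27.314,-21.314) -> (-36.314,-21.314) [heading=180, move]
  RT 45: heading 180 -> 135
]
Final: pos=(-36.314,-21.314), heading=135, 0 segment(s) drawn

Answer: -36.314 -21.314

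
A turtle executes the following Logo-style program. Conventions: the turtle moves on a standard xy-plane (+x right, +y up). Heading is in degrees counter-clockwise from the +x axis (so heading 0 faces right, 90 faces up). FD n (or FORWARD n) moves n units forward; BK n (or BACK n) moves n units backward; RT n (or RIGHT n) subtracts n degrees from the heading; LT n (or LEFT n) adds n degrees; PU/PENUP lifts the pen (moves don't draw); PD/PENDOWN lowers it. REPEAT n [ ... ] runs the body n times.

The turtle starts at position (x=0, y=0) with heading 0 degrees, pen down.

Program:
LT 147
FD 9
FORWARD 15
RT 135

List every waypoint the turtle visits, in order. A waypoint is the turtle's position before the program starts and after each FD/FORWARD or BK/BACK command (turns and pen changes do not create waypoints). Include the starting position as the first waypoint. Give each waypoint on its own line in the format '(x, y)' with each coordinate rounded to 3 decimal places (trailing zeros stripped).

Answer: (0, 0)
(-7.548, 4.902)
(-20.128, 13.071)

Derivation:
Executing turtle program step by step:
Start: pos=(0,0), heading=0, pen down
LT 147: heading 0 -> 147
FD 9: (0,0) -> (-7.548,4.902) [heading=147, draw]
FD 15: (-7.548,4.902) -> (-20.128,13.071) [heading=147, draw]
RT 135: heading 147 -> 12
Final: pos=(-20.128,13.071), heading=12, 2 segment(s) drawn
Waypoints (3 total):
(0, 0)
(-7.548, 4.902)
(-20.128, 13.071)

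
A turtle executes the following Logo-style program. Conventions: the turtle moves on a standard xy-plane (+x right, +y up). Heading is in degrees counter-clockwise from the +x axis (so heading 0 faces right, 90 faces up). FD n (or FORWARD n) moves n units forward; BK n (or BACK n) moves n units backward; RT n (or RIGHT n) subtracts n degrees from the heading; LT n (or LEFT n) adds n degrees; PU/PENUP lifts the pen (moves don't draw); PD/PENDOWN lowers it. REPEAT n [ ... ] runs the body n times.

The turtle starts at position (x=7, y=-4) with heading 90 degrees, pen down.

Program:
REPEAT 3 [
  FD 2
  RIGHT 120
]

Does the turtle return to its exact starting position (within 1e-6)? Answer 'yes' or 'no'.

Executing turtle program step by step:
Start: pos=(7,-4), heading=90, pen down
REPEAT 3 [
  -- iteration 1/3 --
  FD 2: (7,-4) -> (7,-2) [heading=90, draw]
  RT 120: heading 90 -> 330
  -- iteration 2/3 --
  FD 2: (7,-2) -> (8.732,-3) [heading=330, draw]
  RT 120: heading 330 -> 210
  -- iteration 3/3 --
  FD 2: (8.732,-3) -> (7,-4) [heading=210, draw]
  RT 120: heading 210 -> 90
]
Final: pos=(7,-4), heading=90, 3 segment(s) drawn

Start position: (7, -4)
Final position: (7, -4)
Distance = 0; < 1e-6 -> CLOSED

Answer: yes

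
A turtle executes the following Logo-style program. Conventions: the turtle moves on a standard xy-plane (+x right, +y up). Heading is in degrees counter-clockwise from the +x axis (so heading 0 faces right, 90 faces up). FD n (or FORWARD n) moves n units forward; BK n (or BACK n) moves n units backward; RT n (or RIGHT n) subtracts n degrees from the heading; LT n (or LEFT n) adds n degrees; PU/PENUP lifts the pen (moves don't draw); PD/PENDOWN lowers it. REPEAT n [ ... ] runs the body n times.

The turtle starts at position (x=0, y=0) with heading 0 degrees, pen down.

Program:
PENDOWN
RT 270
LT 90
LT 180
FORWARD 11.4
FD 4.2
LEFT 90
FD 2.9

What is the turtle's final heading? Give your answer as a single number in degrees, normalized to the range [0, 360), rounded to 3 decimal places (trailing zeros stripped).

Executing turtle program step by step:
Start: pos=(0,0), heading=0, pen down
PD: pen down
RT 270: heading 0 -> 90
LT 90: heading 90 -> 180
LT 180: heading 180 -> 0
FD 11.4: (0,0) -> (11.4,0) [heading=0, draw]
FD 4.2: (11.4,0) -> (15.6,0) [heading=0, draw]
LT 90: heading 0 -> 90
FD 2.9: (15.6,0) -> (15.6,2.9) [heading=90, draw]
Final: pos=(15.6,2.9), heading=90, 3 segment(s) drawn

Answer: 90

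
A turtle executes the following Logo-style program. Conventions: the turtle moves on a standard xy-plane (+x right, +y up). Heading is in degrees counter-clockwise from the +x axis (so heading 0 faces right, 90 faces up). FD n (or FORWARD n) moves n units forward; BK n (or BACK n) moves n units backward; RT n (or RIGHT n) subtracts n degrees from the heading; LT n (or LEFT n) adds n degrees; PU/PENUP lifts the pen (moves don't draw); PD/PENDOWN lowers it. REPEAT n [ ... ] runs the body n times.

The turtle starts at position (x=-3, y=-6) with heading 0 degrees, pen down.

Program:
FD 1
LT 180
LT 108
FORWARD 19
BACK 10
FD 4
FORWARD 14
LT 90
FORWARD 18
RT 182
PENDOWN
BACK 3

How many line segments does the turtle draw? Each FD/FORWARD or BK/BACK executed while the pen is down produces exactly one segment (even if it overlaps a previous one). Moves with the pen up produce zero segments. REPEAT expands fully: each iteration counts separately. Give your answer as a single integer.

Executing turtle program step by step:
Start: pos=(-3,-6), heading=0, pen down
FD 1: (-3,-6) -> (-2,-6) [heading=0, draw]
LT 180: heading 0 -> 180
LT 108: heading 180 -> 288
FD 19: (-2,-6) -> (3.871,-24.07) [heading=288, draw]
BK 10: (3.871,-24.07) -> (0.781,-14.56) [heading=288, draw]
FD 4: (0.781,-14.56) -> (2.017,-18.364) [heading=288, draw]
FD 14: (2.017,-18.364) -> (6.343,-31.679) [heading=288, draw]
LT 90: heading 288 -> 18
FD 18: (6.343,-31.679) -> (23.462,-26.116) [heading=18, draw]
RT 182: heading 18 -> 196
PD: pen down
BK 3: (23.462,-26.116) -> (26.346,-25.289) [heading=196, draw]
Final: pos=(26.346,-25.289), heading=196, 7 segment(s) drawn
Segments drawn: 7

Answer: 7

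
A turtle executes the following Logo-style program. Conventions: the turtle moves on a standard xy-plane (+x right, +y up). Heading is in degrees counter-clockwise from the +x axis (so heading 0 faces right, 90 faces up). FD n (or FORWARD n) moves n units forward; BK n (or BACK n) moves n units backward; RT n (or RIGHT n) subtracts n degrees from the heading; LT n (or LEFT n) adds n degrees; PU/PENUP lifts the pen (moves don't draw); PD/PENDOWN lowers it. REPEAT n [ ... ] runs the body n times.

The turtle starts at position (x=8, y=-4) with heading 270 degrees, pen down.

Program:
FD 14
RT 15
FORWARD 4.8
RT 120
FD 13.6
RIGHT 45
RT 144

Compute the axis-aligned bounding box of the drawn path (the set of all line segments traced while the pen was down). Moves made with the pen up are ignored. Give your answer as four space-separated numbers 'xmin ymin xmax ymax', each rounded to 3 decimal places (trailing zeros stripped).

Executing turtle program step by step:
Start: pos=(8,-4), heading=270, pen down
FD 14: (8,-4) -> (8,-18) [heading=270, draw]
RT 15: heading 270 -> 255
FD 4.8: (8,-18) -> (6.758,-22.636) [heading=255, draw]
RT 120: heading 255 -> 135
FD 13.6: (6.758,-22.636) -> (-2.859,-13.02) [heading=135, draw]
RT 45: heading 135 -> 90
RT 144: heading 90 -> 306
Final: pos=(-2.859,-13.02), heading=306, 3 segment(s) drawn

Segment endpoints: x in {-2.859, 6.758, 8, 8}, y in {-22.636, -18, -13.02, -4}
xmin=-2.859, ymin=-22.636, xmax=8, ymax=-4

Answer: -2.859 -22.636 8 -4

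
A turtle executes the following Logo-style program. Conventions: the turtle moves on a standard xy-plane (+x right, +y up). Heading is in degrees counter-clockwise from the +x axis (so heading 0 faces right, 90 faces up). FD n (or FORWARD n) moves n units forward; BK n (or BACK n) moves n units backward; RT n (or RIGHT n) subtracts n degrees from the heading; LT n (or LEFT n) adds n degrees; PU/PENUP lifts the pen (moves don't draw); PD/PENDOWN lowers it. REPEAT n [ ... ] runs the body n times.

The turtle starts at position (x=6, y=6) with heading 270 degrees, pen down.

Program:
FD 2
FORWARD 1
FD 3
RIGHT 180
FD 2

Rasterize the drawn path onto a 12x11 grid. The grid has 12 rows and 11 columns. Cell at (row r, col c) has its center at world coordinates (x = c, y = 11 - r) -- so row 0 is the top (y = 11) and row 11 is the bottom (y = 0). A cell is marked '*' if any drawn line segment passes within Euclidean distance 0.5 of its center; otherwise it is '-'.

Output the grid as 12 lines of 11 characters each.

Segment 0: (6,6) -> (6,4)
Segment 1: (6,4) -> (6,3)
Segment 2: (6,3) -> (6,0)
Segment 3: (6,0) -> (6,2)

Answer: -----------
-----------
-----------
-----------
-----------
------*----
------*----
------*----
------*----
------*----
------*----
------*----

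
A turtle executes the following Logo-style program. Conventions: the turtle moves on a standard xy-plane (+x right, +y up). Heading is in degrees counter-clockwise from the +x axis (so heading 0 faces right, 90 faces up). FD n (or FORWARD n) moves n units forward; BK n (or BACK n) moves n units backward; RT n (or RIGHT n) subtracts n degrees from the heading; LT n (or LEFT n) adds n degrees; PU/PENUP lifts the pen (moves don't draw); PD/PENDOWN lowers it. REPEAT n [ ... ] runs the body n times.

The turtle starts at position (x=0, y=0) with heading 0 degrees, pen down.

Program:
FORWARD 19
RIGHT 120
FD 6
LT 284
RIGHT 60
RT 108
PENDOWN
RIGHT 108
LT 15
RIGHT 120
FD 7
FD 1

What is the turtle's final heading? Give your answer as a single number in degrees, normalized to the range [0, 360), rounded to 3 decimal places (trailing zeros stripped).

Answer: 143

Derivation:
Executing turtle program step by step:
Start: pos=(0,0), heading=0, pen down
FD 19: (0,0) -> (19,0) [heading=0, draw]
RT 120: heading 0 -> 240
FD 6: (19,0) -> (16,-5.196) [heading=240, draw]
LT 284: heading 240 -> 164
RT 60: heading 164 -> 104
RT 108: heading 104 -> 356
PD: pen down
RT 108: heading 356 -> 248
LT 15: heading 248 -> 263
RT 120: heading 263 -> 143
FD 7: (16,-5.196) -> (10.41,-0.983) [heading=143, draw]
FD 1: (10.41,-0.983) -> (9.611,-0.382) [heading=143, draw]
Final: pos=(9.611,-0.382), heading=143, 4 segment(s) drawn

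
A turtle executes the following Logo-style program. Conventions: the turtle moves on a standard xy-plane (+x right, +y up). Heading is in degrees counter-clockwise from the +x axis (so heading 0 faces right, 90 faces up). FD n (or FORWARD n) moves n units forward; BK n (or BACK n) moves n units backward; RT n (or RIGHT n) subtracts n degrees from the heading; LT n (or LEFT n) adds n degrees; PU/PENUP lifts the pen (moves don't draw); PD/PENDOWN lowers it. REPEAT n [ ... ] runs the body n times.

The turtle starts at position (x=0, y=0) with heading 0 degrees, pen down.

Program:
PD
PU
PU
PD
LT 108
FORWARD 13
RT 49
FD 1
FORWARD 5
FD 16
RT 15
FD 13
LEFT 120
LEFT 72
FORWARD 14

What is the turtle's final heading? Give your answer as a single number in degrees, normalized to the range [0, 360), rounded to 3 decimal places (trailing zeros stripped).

Answer: 236

Derivation:
Executing turtle program step by step:
Start: pos=(0,0), heading=0, pen down
PD: pen down
PU: pen up
PU: pen up
PD: pen down
LT 108: heading 0 -> 108
FD 13: (0,0) -> (-4.017,12.364) [heading=108, draw]
RT 49: heading 108 -> 59
FD 1: (-4.017,12.364) -> (-3.502,13.221) [heading=59, draw]
FD 5: (-3.502,13.221) -> (-0.927,17.507) [heading=59, draw]
FD 16: (-0.927,17.507) -> (7.314,31.221) [heading=59, draw]
RT 15: heading 59 -> 44
FD 13: (7.314,31.221) -> (16.665,40.252) [heading=44, draw]
LT 120: heading 44 -> 164
LT 72: heading 164 -> 236
FD 14: (16.665,40.252) -> (8.836,28.645) [heading=236, draw]
Final: pos=(8.836,28.645), heading=236, 6 segment(s) drawn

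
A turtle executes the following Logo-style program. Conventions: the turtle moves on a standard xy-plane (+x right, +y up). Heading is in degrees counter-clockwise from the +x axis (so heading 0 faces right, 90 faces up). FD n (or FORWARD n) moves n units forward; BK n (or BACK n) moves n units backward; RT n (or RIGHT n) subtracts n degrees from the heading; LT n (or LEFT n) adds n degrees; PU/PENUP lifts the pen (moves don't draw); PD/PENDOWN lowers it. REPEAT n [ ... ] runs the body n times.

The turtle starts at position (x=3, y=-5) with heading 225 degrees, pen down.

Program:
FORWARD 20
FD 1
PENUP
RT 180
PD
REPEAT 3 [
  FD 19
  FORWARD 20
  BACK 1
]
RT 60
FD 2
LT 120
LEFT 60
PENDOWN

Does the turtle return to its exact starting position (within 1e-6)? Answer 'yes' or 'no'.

Answer: no

Derivation:
Executing turtle program step by step:
Start: pos=(3,-5), heading=225, pen down
FD 20: (3,-5) -> (-11.142,-19.142) [heading=225, draw]
FD 1: (-11.142,-19.142) -> (-11.849,-19.849) [heading=225, draw]
PU: pen up
RT 180: heading 225 -> 45
PD: pen down
REPEAT 3 [
  -- iteration 1/3 --
  FD 19: (-11.849,-19.849) -> (1.586,-6.414) [heading=45, draw]
  FD 20: (1.586,-6.414) -> (15.728,7.728) [heading=45, draw]
  BK 1: (15.728,7.728) -> (15.021,7.021) [heading=45, draw]
  -- iteration 2/3 --
  FD 19: (15.021,7.021) -> (28.456,20.456) [heading=45, draw]
  FD 20: (28.456,20.456) -> (42.598,34.598) [heading=45, draw]
  BK 1: (42.598,34.598) -> (41.891,33.891) [heading=45, draw]
  -- iteration 3/3 --
  FD 19: (41.891,33.891) -> (55.326,47.326) [heading=45, draw]
  FD 20: (55.326,47.326) -> (69.468,61.468) [heading=45, draw]
  BK 1: (69.468,61.468) -> (68.761,60.761) [heading=45, draw]
]
RT 60: heading 45 -> 345
FD 2: (68.761,60.761) -> (70.693,60.243) [heading=345, draw]
LT 120: heading 345 -> 105
LT 60: heading 105 -> 165
PD: pen down
Final: pos=(70.693,60.243), heading=165, 12 segment(s) drawn

Start position: (3, -5)
Final position: (70.693, 60.243)
Distance = 94.016; >= 1e-6 -> NOT closed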